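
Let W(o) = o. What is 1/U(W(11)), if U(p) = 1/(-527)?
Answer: -527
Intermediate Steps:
U(p) = -1/527
1/U(W(11)) = 1/(-1/527) = -527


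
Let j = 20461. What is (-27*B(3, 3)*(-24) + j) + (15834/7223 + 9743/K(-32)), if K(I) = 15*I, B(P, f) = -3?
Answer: 64136406311/3467040 ≈ 18499.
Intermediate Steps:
(-27*B(3, 3)*(-24) + j) + (15834/7223 + 9743/K(-32)) = (-27*(-3)*(-24) + 20461) + (15834/7223 + 9743/((15*(-32)))) = (81*(-24) + 20461) + (15834*(1/7223) + 9743/(-480)) = (-1944 + 20461) + (15834/7223 + 9743*(-1/480)) = 18517 + (15834/7223 - 9743/480) = 18517 - 62773369/3467040 = 64136406311/3467040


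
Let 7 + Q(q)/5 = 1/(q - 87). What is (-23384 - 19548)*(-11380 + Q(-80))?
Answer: 81841700920/167 ≈ 4.9007e+8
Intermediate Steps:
Q(q) = -35 + 5/(-87 + q) (Q(q) = -35 + 5/(q - 87) = -35 + 5/(-87 + q))
(-23384 - 19548)*(-11380 + Q(-80)) = (-23384 - 19548)*(-11380 + 5*(610 - 7*(-80))/(-87 - 80)) = -42932*(-11380 + 5*(610 + 560)/(-167)) = -42932*(-11380 + 5*(-1/167)*1170) = -42932*(-11380 - 5850/167) = -42932*(-1906310/167) = 81841700920/167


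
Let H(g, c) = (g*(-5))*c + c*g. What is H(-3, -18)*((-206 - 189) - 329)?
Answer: 156384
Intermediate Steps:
H(g, c) = -4*c*g (H(g, c) = (-5*g)*c + c*g = -5*c*g + c*g = -4*c*g)
H(-3, -18)*((-206 - 189) - 329) = (-4*(-18)*(-3))*((-206 - 189) - 329) = -216*(-395 - 329) = -216*(-724) = 156384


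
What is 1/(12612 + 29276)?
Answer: 1/41888 ≈ 2.3873e-5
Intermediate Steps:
1/(12612 + 29276) = 1/41888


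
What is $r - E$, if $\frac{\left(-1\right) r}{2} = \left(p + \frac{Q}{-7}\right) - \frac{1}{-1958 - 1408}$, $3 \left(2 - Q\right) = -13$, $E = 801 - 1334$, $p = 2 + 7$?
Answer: $\frac{6088526}{11781} \approx 516.81$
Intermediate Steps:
$p = 9$
$E = -533$ ($E = 801 - 1334 = -533$)
$Q = \frac{19}{3}$ ($Q = 2 - - \frac{13}{3} = 2 + \frac{13}{3} = \frac{19}{3} \approx 6.3333$)
$r = - \frac{190747}{11781}$ ($r = - 2 \left(\left(9 + \frac{1}{-7} \cdot \frac{19}{3}\right) - \frac{1}{-1958 - 1408}\right) = - 2 \left(\left(9 - \frac{19}{21}\right) - \frac{1}{-3366}\right) = - 2 \left(\left(9 - \frac{19}{21}\right) - - \frac{1}{3366}\right) = - 2 \left(\frac{170}{21} + \frac{1}{3366}\right) = \left(-2\right) \frac{190747}{23562} = - \frac{190747}{11781} \approx -16.191$)
$r - E = - \frac{190747}{11781} - -533 = - \frac{190747}{11781} + 533 = \frac{6088526}{11781}$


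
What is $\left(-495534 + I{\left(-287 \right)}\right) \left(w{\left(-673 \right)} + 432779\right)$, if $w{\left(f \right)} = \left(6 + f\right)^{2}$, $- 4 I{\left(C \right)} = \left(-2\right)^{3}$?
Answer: $-434912579376$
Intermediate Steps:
$I{\left(C \right)} = 2$ ($I{\left(C \right)} = - \frac{\left(-2\right)^{3}}{4} = \left(- \frac{1}{4}\right) \left(-8\right) = 2$)
$\left(-495534 + I{\left(-287 \right)}\right) \left(w{\left(-673 \right)} + 432779\right) = \left(-495534 + 2\right) \left(\left(6 - 673\right)^{2} + 432779\right) = - 495532 \left(\left(-667\right)^{2} + 432779\right) = - 495532 \left(444889 + 432779\right) = \left(-495532\right) 877668 = -434912579376$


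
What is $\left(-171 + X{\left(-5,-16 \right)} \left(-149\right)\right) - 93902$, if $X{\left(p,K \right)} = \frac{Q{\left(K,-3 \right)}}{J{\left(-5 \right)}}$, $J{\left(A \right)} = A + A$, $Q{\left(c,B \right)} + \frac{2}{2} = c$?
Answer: $- \frac{943263}{10} \approx -94326.0$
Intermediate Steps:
$Q{\left(c,B \right)} = -1 + c$
$J{\left(A \right)} = 2 A$
$X{\left(p,K \right)} = \frac{1}{10} - \frac{K}{10}$ ($X{\left(p,K \right)} = \frac{-1 + K}{2 \left(-5\right)} = \frac{-1 + K}{-10} = \left(-1 + K\right) \left(- \frac{1}{10}\right) = \frac{1}{10} - \frac{K}{10}$)
$\left(-171 + X{\left(-5,-16 \right)} \left(-149\right)\right) - 93902 = \left(-171 + \left(\frac{1}{10} - - \frac{8}{5}\right) \left(-149\right)\right) - 93902 = \left(-171 + \left(\frac{1}{10} + \frac{8}{5}\right) \left(-149\right)\right) - 93902 = \left(-171 + \frac{17}{10} \left(-149\right)\right) - 93902 = \left(-171 - \frac{2533}{10}\right) - 93902 = - \frac{4243}{10} - 93902 = - \frac{943263}{10}$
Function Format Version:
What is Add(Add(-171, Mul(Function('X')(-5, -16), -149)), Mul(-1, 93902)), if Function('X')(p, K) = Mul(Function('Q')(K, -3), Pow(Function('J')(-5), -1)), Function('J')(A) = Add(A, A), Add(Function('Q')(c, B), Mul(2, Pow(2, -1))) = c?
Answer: Rational(-943263, 10) ≈ -94326.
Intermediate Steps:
Function('Q')(c, B) = Add(-1, c)
Function('J')(A) = Mul(2, A)
Function('X')(p, K) = Add(Rational(1, 10), Mul(Rational(-1, 10), K)) (Function('X')(p, K) = Mul(Add(-1, K), Pow(Mul(2, -5), -1)) = Mul(Add(-1, K), Pow(-10, -1)) = Mul(Add(-1, K), Rational(-1, 10)) = Add(Rational(1, 10), Mul(Rational(-1, 10), K)))
Add(Add(-171, Mul(Function('X')(-5, -16), -149)), Mul(-1, 93902)) = Add(Add(-171, Mul(Add(Rational(1, 10), Mul(Rational(-1, 10), -16)), -149)), Mul(-1, 93902)) = Add(Add(-171, Mul(Add(Rational(1, 10), Rational(8, 5)), -149)), -93902) = Add(Add(-171, Mul(Rational(17, 10), -149)), -93902) = Add(Add(-171, Rational(-2533, 10)), -93902) = Add(Rational(-4243, 10), -93902) = Rational(-943263, 10)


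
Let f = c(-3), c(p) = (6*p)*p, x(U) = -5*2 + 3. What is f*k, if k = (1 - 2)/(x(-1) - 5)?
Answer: 9/2 ≈ 4.5000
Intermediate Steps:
x(U) = -7 (x(U) = -10 + 3 = -7)
c(p) = 6*p²
k = 1/12 (k = (1 - 2)/(-7 - 5) = -1/(-12) = -1*(-1/12) = 1/12 ≈ 0.083333)
f = 54 (f = 6*(-3)² = 6*9 = 54)
f*k = 54*(1/12) = 9/2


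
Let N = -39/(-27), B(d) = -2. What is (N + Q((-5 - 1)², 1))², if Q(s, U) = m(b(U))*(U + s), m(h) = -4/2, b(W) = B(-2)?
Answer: 426409/81 ≈ 5264.3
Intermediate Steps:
b(W) = -2
m(h) = -2 (m(h) = -4*½ = -2)
N = 13/9 (N = -39*(-1/27) = 13/9 ≈ 1.4444)
Q(s, U) = -2*U - 2*s (Q(s, U) = -2*(U + s) = -2*U - 2*s)
(N + Q((-5 - 1)², 1))² = (13/9 + (-2*1 - 2*(-5 - 1)²))² = (13/9 + (-2 - 2*(-6)²))² = (13/9 + (-2 - 2*36))² = (13/9 + (-2 - 72))² = (13/9 - 74)² = (-653/9)² = 426409/81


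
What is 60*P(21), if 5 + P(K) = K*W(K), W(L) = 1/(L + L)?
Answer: -270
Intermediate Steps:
W(L) = 1/(2*L)
P(K) = -9/2 (P(K) = -5 + K*(1/(2*K)) = -5 + ½ = -9/2)
60*P(21) = 60*(-9/2) = -270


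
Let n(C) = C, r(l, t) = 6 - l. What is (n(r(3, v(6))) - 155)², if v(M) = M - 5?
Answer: 23104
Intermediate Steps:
v(M) = -5 + M
(n(r(3, v(6))) - 155)² = ((6 - 1*3) - 155)² = ((6 - 3) - 155)² = (3 - 155)² = (-152)² = 23104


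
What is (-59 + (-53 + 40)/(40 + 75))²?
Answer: 46212804/13225 ≈ 3494.4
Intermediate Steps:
(-59 + (-53 + 40)/(40 + 75))² = (-59 - 13/115)² = (-6798/115)² = 46212804/13225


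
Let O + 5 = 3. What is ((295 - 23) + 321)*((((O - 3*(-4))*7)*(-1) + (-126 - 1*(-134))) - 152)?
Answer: -126902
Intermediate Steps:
O = -2 (O = -5 + 3 = -2)
((295 - 23) + 321)*((((O - 3*(-4))*7)*(-1) + (-126 - 1*(-134))) - 152) = ((295 - 23) + 321)*((((-2 - 3*(-4))*7)*(-1) + (-126 - 1*(-134))) - 152) = (272 + 321)*((((-2 + 12)*7)*(-1) + (-126 + 134)) - 152) = 593*(((10*7)*(-1) + 8) - 152) = 593*((70*(-1) + 8) - 152) = 593*((-70 + 8) - 152) = 593*(-62 - 152) = 593*(-214) = -126902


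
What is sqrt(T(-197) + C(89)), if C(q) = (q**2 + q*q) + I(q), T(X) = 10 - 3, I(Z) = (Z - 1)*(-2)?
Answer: sqrt(15673) ≈ 125.19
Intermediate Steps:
I(Z) = 2 - 2*Z (I(Z) = (-1 + Z)*(-2) = 2 - 2*Z)
T(X) = 7
C(q) = 2 - 2*q + 2*q**2 (C(q) = (q**2 + q*q) + (2 - 2*q) = (q**2 + q**2) + (2 - 2*q) = 2*q**2 + (2 - 2*q) = 2 - 2*q + 2*q**2)
sqrt(T(-197) + C(89)) = sqrt(7 + (2 - 2*89 + 2*89**2)) = sqrt(7 + (2 - 178 + 2*7921)) = sqrt(7 + (2 - 178 + 15842)) = sqrt(7 + 15666) = sqrt(15673)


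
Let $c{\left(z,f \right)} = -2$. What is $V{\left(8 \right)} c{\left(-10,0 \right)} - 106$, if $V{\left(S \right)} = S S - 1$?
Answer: $-232$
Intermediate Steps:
$V{\left(S \right)} = -1 + S^{2}$ ($V{\left(S \right)} = S^{2} - 1 = -1 + S^{2}$)
$V{\left(8 \right)} c{\left(-10,0 \right)} - 106 = \left(-1 + 8^{2}\right) \left(-2\right) - 106 = \left(-1 + 64\right) \left(-2\right) - 106 = 63 \left(-2\right) - 106 = -126 - 106 = -232$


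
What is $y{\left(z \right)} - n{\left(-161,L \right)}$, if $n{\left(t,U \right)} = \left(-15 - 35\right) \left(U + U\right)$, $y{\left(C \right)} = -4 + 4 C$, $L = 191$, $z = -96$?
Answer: $18712$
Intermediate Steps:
$n{\left(t,U \right)} = - 100 U$ ($n{\left(t,U \right)} = - 50 \cdot 2 U = - 100 U$)
$y{\left(z \right)} - n{\left(-161,L \right)} = \left(-4 + 4 \left(-96\right)\right) - \left(-100\right) 191 = \left(-4 - 384\right) - -19100 = -388 + 19100 = 18712$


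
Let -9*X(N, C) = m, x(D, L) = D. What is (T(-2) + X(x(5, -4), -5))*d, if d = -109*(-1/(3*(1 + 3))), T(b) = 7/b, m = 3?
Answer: -2507/72 ≈ -34.819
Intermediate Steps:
X(N, C) = -⅓ (X(N, C) = -⅑*3 = -⅓)
d = 109/12 (d = -109/((-3*4)) = -109/(-12) = -109*(-1/12) = 109/12 ≈ 9.0833)
(T(-2) + X(x(5, -4), -5))*d = (7/(-2) - ⅓)*(109/12) = (7*(-½) - ⅓)*(109/12) = (-7/2 - ⅓)*(109/12) = -23/6*109/12 = -2507/72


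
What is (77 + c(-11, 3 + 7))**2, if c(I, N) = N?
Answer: 7569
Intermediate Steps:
(77 + c(-11, 3 + 7))**2 = (77 + (3 + 7))**2 = (77 + 10)**2 = 87**2 = 7569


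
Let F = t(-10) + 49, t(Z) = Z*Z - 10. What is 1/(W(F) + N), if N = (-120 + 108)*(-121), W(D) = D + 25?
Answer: 1/1616 ≈ 0.00061881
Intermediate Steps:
t(Z) = -10 + Z² (t(Z) = Z² - 10 = -10 + Z²)
F = 139 (F = (-10 + (-10)²) + 49 = (-10 + 100) + 49 = 90 + 49 = 139)
W(D) = 25 + D
N = 1452 (N = -12*(-121) = 1452)
1/(W(F) + N) = 1/((25 + 139) + 1452) = 1/(164 + 1452) = 1/1616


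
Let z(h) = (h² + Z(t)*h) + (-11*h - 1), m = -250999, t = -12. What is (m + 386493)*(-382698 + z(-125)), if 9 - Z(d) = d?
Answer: -49905692056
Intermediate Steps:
Z(d) = 9 - d
z(h) = -1 + h² + 10*h (z(h) = (h² + (9 - 1*(-12))*h) + (-11*h - 1) = (h² + (9 + 12)*h) + (-1 - 11*h) = (h² + 21*h) + (-1 - 11*h) = -1 + h² + 10*h)
(m + 386493)*(-382698 + z(-125)) = (-250999 + 386493)*(-382698 + (-1 + (-125)² + 10*(-125))) = 135494*(-382698 + (-1 + 15625 - 1250)) = 135494*(-382698 + 14374) = 135494*(-368324) = -49905692056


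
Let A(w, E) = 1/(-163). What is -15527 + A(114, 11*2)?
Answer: -2530902/163 ≈ -15527.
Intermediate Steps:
A(w, E) = -1/163
-15527 + A(114, 11*2) = -15527 - 1/163 = -2530902/163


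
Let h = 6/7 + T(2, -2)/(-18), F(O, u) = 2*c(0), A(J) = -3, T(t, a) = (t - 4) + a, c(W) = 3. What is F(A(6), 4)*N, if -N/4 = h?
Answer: -544/21 ≈ -25.905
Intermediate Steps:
T(t, a) = -4 + a + t (T(t, a) = (-4 + t) + a = -4 + a + t)
F(O, u) = 6 (F(O, u) = 2*3 = 6)
h = 68/63 (h = 6/7 + (-4 - 2 + 2)/(-18) = 6*(⅐) - 4*(-1/18) = 6/7 + 2/9 = 68/63 ≈ 1.0794)
N = -272/63 (N = -4*68/63 = -272/63 ≈ -4.3175)
F(A(6), 4)*N = 6*(-272/63) = -544/21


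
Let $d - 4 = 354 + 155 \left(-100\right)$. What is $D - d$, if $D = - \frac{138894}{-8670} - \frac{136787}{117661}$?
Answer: $\frac{2576971112864}{170020145} \approx 15157.0$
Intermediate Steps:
$d = -15142$ ($d = 4 + \left(354 + 155 \left(-100\right)\right) = 4 + \left(354 - 15500\right) = 4 - 15146 = -15142$)
$D = \frac{2526077274}{170020145}$ ($D = \left(-138894\right) \left(- \frac{1}{8670}\right) - \frac{136787}{117661} = \frac{23149}{1445} - \frac{136787}{117661} = \frac{2526077274}{170020145} \approx 14.858$)
$D - d = \frac{2526077274}{170020145} - -15142 = \frac{2526077274}{170020145} + 15142 = \frac{2576971112864}{170020145}$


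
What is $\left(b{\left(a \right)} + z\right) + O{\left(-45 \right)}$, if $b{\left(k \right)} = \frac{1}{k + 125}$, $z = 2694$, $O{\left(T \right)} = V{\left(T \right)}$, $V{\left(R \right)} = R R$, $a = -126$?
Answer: $4718$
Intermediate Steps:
$V{\left(R \right)} = R^{2}$
$O{\left(T \right)} = T^{2}$
$b{\left(k \right)} = \frac{1}{125 + k}$
$\left(b{\left(a \right)} + z\right) + O{\left(-45 \right)} = \left(\frac{1}{125 - 126} + 2694\right) + \left(-45\right)^{2} = \left(\frac{1}{-1} + 2694\right) + 2025 = \left(-1 + 2694\right) + 2025 = 2693 + 2025 = 4718$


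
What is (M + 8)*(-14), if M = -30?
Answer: 308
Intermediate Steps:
(M + 8)*(-14) = (-30 + 8)*(-14) = -22*(-14) = 308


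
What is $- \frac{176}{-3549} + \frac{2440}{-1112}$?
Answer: $- \frac{1057981}{493311} \approx -2.1447$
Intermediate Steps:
$- \frac{176}{-3549} + \frac{2440}{-1112} = \left(-176\right) \left(- \frac{1}{3549}\right) + 2440 \left(- \frac{1}{1112}\right) = \frac{176}{3549} - \frac{305}{139} = - \frac{1057981}{493311}$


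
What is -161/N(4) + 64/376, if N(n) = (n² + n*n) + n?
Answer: -7279/1692 ≈ -4.3020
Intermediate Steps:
N(n) = n + 2*n² (N(n) = (n² + n²) + n = 2*n² + n = n + 2*n²)
-161/N(4) + 64/376 = -161*1/(4*(1 + 2*4)) + 64/376 = -161*1/(4*(1 + 8)) + 64*(1/376) = -161/(4*9) + 8/47 = -161/36 + 8/47 = -7279/1692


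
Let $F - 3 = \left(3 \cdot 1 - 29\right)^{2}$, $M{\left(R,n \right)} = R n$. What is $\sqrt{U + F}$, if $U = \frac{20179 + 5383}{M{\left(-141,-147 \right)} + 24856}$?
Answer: $\frac{\sqrt{1411998107277}}{45583} \approx 26.068$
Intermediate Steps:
$F = 679$ ($F = 3 + \left(3 \cdot 1 - 29\right)^{2} = 3 + \left(3 - 29\right)^{2} = 3 + \left(-26\right)^{2} = 3 + 676 = 679$)
$U = \frac{25562}{45583}$ ($U = \frac{20179 + 5383}{\left(-141\right) \left(-147\right) + 24856} = \frac{25562}{20727 + 24856} = \frac{25562}{45583} \approx 0.56078$)
$\sqrt{U + F} = \sqrt{\frac{25562}{45583} + 679} = \sqrt{\frac{30976419}{45583}} = \frac{\sqrt{1411998107277}}{45583}$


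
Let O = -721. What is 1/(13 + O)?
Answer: -1/708 ≈ -0.0014124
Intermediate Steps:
1/(13 + O) = 1/(13 - 721) = 1/(-708) = -1/708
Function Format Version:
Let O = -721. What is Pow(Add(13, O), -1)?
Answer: Rational(-1, 708) ≈ -0.0014124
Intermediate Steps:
Pow(Add(13, O), -1) = Pow(Add(13, -721), -1) = Pow(-708, -1) = Rational(-1, 708)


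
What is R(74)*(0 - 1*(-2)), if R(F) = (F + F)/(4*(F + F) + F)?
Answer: 4/9 ≈ 0.44444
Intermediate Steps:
R(F) = 2/9 (R(F) = (2*F)/(4*(2*F) + F) = (2*F)/(8*F + F) = (2*F)/((9*F)) = (2*F)*(1/(9*F)) = 2/9)
R(74)*(0 - 1*(-2)) = 2*(0 - 1*(-2))/9 = 2*(0 + 2)/9 = (2/9)*2 = 4/9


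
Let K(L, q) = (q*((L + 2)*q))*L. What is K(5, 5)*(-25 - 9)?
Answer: -29750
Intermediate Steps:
K(L, q) = L*q²*(2 + L) (K(L, q) = (q*((2 + L)*q))*L = (q*(q*(2 + L)))*L = (q²*(2 + L))*L = L*q²*(2 + L))
K(5, 5)*(-25 - 9) = (5*5²*(2 + 5))*(-25 - 9) = (5*25*7)*(-34) = 875*(-34) = -29750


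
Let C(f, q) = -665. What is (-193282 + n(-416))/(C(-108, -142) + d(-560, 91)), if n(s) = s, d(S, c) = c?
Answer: 96849/287 ≈ 337.45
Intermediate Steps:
(-193282 + n(-416))/(C(-108, -142) + d(-560, 91)) = (-193282 - 416)/(-665 + 91) = -193698/(-574) = -193698*(-1/574) = 96849/287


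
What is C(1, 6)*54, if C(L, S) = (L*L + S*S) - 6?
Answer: 1674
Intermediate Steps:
C(L, S) = -6 + L**2 + S**2 (C(L, S) = (L**2 + S**2) - 6 = -6 + L**2 + S**2)
C(1, 6)*54 = (-6 + 1**2 + 6**2)*54 = (-6 + 1 + 36)*54 = 31*54 = 1674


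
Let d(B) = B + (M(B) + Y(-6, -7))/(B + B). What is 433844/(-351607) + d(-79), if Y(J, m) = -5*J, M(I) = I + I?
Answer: -2206150115/27776953 ≈ -79.424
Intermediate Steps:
M(I) = 2*I
d(B) = B + (30 + 2*B)/(2*B) (d(B) = B + (2*B - 5*(-6))/(B + B) = B + (2*B + 30)/((2*B)) = B + (30 + 2*B)*(1/(2*B)) = B + (30 + 2*B)/(2*B))
433844/(-351607) + d(-79) = 433844/(-351607) + (1 - 79 + 15/(-79)) = 433844*(-1/351607) + (1 - 79 + 15*(-1/79)) = -433844/351607 + (1 - 79 - 15/79) = -433844/351607 - 6177/79 = -2206150115/27776953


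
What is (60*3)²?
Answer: 32400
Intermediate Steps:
(60*3)² = 180² = 32400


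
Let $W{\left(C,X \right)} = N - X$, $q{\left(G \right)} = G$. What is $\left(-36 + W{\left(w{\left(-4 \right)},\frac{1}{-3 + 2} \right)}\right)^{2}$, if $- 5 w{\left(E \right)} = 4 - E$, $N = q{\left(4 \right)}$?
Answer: $961$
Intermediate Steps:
$N = 4$
$w{\left(E \right)} = - \frac{4}{5} + \frac{E}{5}$ ($w{\left(E \right)} = - \frac{4 - E}{5} = - \frac{4}{5} + \frac{E}{5}$)
$W{\left(C,X \right)} = 4 - X$
$\left(-36 + W{\left(w{\left(-4 \right)},\frac{1}{-3 + 2} \right)}\right)^{2} = \left(-36 + \left(4 - \frac{1}{-3 + 2}\right)\right)^{2} = \left(-36 + \left(4 - \frac{1}{-1}\right)\right)^{2} = \left(-36 + \left(4 - -1\right)\right)^{2} = \left(-36 + \left(4 + 1\right)\right)^{2} = \left(-36 + 5\right)^{2} = \left(-31\right)^{2} = 961$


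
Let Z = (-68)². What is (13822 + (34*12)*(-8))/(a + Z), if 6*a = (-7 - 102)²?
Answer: 63348/39625 ≈ 1.5987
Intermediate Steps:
Z = 4624
a = 11881/6 (a = (-7 - 102)²/6 = (⅙)*(-109)² = (⅙)*11881 = 11881/6 ≈ 1980.2)
(13822 + (34*12)*(-8))/(a + Z) = (13822 + (34*12)*(-8))/(11881/6 + 4624) = (13822 + 408*(-8))/(39625/6) = (13822 - 3264)*(6/39625) = 10558*(6/39625) = 63348/39625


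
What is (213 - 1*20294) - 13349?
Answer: -33430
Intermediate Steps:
(213 - 1*20294) - 13349 = (213 - 20294) - 13349 = -20081 - 13349 = -33430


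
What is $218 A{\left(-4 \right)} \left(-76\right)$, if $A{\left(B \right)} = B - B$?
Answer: $0$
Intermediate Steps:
$A{\left(B \right)} = 0$
$218 A{\left(-4 \right)} \left(-76\right) = 218 \cdot 0 \left(-76\right) = 218 \cdot 0 = 0$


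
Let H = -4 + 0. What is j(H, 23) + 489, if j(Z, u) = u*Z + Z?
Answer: 393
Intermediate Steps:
H = -4
j(Z, u) = Z + Z*u (j(Z, u) = Z*u + Z = Z + Z*u)
j(H, 23) + 489 = -4*(1 + 23) + 489 = -4*24 + 489 = -96 + 489 = 393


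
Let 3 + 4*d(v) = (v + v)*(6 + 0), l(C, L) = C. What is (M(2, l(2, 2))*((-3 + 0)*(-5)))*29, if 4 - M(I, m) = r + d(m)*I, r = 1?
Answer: -6525/2 ≈ -3262.5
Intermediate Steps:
d(v) = -¾ + 3*v (d(v) = -¾ + ((v + v)*(6 + 0))/4 = -¾ + ((2*v)*6)/4 = -¾ + (12*v)/4 = -¾ + 3*v)
M(I, m) = 3 - I*(-¾ + 3*m) (M(I, m) = 4 - (1 + (-¾ + 3*m)*I) = 4 - (1 + I*(-¾ + 3*m)) = 4 + (-1 - I*(-¾ + 3*m)) = 3 - I*(-¾ + 3*m))
(M(2, l(2, 2))*((-3 + 0)*(-5)))*29 = ((3 - ¾*2*(-1 + 4*2))*((-3 + 0)*(-5)))*29 = ((3 - ¾*2*(-1 + 8))*(-3*(-5)))*29 = ((3 - ¾*2*7)*15)*29 = ((3 - 21/2)*15)*29 = -15/2*15*29 = -225/2*29 = -6525/2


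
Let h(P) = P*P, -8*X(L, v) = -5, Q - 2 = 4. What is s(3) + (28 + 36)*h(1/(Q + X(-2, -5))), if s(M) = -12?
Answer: -29612/2809 ≈ -10.542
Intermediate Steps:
Q = 6 (Q = 2 + 4 = 6)
X(L, v) = 5/8 (X(L, v) = -⅛*(-5) = 5/8)
h(P) = P²
s(3) + (28 + 36)*h(1/(Q + X(-2, -5))) = -12 + (28 + 36)*(1/(6 + 5/8))² = -12 + 64*(1/(53/8))² = -12 + 64*(8/53)² = -12 + 64*(64/2809) = -12 + 4096/2809 = -29612/2809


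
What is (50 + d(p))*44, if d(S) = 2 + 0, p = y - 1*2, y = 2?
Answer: 2288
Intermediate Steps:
p = 0 (p = 2 - 1*2 = 2 - 2 = 0)
d(S) = 2
(50 + d(p))*44 = (50 + 2)*44 = 52*44 = 2288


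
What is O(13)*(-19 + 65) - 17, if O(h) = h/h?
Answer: 29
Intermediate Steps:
O(h) = 1
O(13)*(-19 + 65) - 17 = 1*(-19 + 65) - 17 = 1*46 - 17 = 46 - 17 = 29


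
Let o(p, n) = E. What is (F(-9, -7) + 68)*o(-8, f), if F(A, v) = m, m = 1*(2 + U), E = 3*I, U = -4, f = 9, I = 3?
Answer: 594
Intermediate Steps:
E = 9 (E = 3*3 = 9)
o(p, n) = 9
m = -2 (m = 1*(2 - 4) = 1*(-2) = -2)
F(A, v) = -2
(F(-9, -7) + 68)*o(-8, f) = (-2 + 68)*9 = 66*9 = 594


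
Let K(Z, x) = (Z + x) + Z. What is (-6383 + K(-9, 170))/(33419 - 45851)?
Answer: 2077/4144 ≈ 0.50121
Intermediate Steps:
K(Z, x) = x + 2*Z
(-6383 + K(-9, 170))/(33419 - 45851) = (-6383 + (170 + 2*(-9)))/(33419 - 45851) = (-6383 + (170 - 18))/(-12432) = (-6383 + 152)*(-1/12432) = -6231*(-1/12432) = 2077/4144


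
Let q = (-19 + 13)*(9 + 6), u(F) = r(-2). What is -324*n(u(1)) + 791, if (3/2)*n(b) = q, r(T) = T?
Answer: 20231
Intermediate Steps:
u(F) = -2
q = -90 (q = -6*15 = -90)
n(b) = -60 (n(b) = (2/3)*(-90) = -60)
-324*n(u(1)) + 791 = -324*(-60) + 791 = 19440 + 791 = 20231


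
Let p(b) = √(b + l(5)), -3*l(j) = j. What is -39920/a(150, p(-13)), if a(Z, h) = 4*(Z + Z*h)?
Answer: -998/235 + 1996*I*√33/705 ≈ -4.2468 + 16.264*I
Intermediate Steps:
l(j) = -j/3
p(b) = √(-5/3 + b) (p(b) = √(b - ⅓*5) = √(b - 5/3) = √(-5/3 + b))
a(Z, h) = 4*Z + 4*Z*h
-39920/a(150, p(-13)) = -39920*1/(600*(1 + √(-15 + 9*(-13))/3)) = -39920*1/(600*(1 + √(-15 - 117)/3)) = -39920*1/(600*(1 + √(-132)/3)) = -39920*1/(600*(1 + (2*I*√33)/3)) = -39920*1/(600*(1 + 2*I*√33/3)) = -39920/(600 + 400*I*√33)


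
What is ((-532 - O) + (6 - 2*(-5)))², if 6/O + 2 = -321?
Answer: 27776222244/104329 ≈ 2.6624e+5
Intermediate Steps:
O = -6/323 (O = 6/(-2 - 321) = 6/(-323) = 6*(-1/323) = -6/323 ≈ -0.018576)
((-532 - O) + (6 - 2*(-5)))² = ((-532 - 1*(-6/323)) + (6 - 2*(-5)))² = ((-532 + 6/323) + (6 + 10))² = (-171830/323 + 16)² = (-166662/323)² = 27776222244/104329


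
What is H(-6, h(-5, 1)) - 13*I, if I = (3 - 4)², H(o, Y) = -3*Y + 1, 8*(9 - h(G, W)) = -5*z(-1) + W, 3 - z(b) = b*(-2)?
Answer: -81/2 ≈ -40.500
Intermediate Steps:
z(b) = 3 + 2*b (z(b) = 3 - b*(-2) = 3 - (-2)*b = 3 + 2*b)
h(G, W) = 77/8 - W/8 (h(G, W) = 9 - (-5*(3 + 2*(-1)) + W)/8 = 9 - (-5*(3 - 2) + W)/8 = 9 - (-5*1 + W)/8 = 9 - (-5 + W)/8 = 9 + (5/8 - W/8) = 77/8 - W/8)
H(o, Y) = 1 - 3*Y
I = 1 (I = (-1)² = 1)
H(-6, h(-5, 1)) - 13*I = (1 - 3*(77/8 - ⅛*1)) - 13*1 = (1 - 3*(77/8 - ⅛)) - 13 = (1 - 3*19/2) - 13 = (1 - 57/2) - 13 = -55/2 - 13 = -81/2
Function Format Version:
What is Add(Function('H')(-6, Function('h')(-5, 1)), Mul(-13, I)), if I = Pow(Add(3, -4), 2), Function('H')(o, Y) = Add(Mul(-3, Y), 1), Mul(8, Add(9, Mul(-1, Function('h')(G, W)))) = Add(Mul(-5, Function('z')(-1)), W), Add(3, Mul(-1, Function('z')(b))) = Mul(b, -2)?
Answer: Rational(-81, 2) ≈ -40.500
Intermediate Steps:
Function('z')(b) = Add(3, Mul(2, b)) (Function('z')(b) = Add(3, Mul(-1, Mul(b, -2))) = Add(3, Mul(-1, Mul(-2, b))) = Add(3, Mul(2, b)))
Function('h')(G, W) = Add(Rational(77, 8), Mul(Rational(-1, 8), W)) (Function('h')(G, W) = Add(9, Mul(Rational(-1, 8), Add(Mul(-5, Add(3, Mul(2, -1))), W))) = Add(9, Mul(Rational(-1, 8), Add(Mul(-5, Add(3, -2)), W))) = Add(9, Mul(Rational(-1, 8), Add(Mul(-5, 1), W))) = Add(9, Mul(Rational(-1, 8), Add(-5, W))) = Add(9, Add(Rational(5, 8), Mul(Rational(-1, 8), W))) = Add(Rational(77, 8), Mul(Rational(-1, 8), W)))
Function('H')(o, Y) = Add(1, Mul(-3, Y))
I = 1 (I = Pow(-1, 2) = 1)
Add(Function('H')(-6, Function('h')(-5, 1)), Mul(-13, I)) = Add(Add(1, Mul(-3, Add(Rational(77, 8), Mul(Rational(-1, 8), 1)))), Mul(-13, 1)) = Add(Add(1, Mul(-3, Add(Rational(77, 8), Rational(-1, 8)))), -13) = Add(Add(1, Mul(-3, Rational(19, 2))), -13) = Add(Add(1, Rational(-57, 2)), -13) = Add(Rational(-55, 2), -13) = Rational(-81, 2)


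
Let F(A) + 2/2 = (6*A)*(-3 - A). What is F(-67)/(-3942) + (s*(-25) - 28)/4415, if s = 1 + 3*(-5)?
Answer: 114862859/17403930 ≈ 6.5998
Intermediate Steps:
s = -14 (s = 1 - 15 = -14)
F(A) = -1 + 6*A*(-3 - A) (F(A) = -1 + (6*A)*(-3 - A) = -1 + 6*A*(-3 - A))
F(-67)/(-3942) + (s*(-25) - 28)/4415 = (-1 - 18*(-67) - 6*(-67)²)/(-3942) + (-14*(-25) - 28)/4415 = (-1 + 1206 - 6*4489)*(-1/3942) + (350 - 28)*(1/4415) = (-1 + 1206 - 26934)*(-1/3942) + 322*(1/4415) = -25729*(-1/3942) + 322/4415 = 25729/3942 + 322/4415 = 114862859/17403930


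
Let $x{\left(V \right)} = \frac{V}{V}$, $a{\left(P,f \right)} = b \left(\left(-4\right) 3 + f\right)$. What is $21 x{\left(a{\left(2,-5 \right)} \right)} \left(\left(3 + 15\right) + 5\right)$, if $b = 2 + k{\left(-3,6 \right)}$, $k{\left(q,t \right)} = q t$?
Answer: $483$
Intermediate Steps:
$b = -16$ ($b = 2 - 18 = -16$)
$a{\left(P,f \right)} = 192 - 16 f$ ($a{\left(P,f \right)} = - 16 \left(\left(-4\right) 3 + f\right) = - 16 \left(-12 + f\right) = 192 - 16 f$)
$x{\left(V \right)} = 1$
$21 x{\left(a{\left(2,-5 \right)} \right)} \left(\left(3 + 15\right) + 5\right) = 21 \cdot 1 \left(\left(3 + 15\right) + 5\right) = 21 \left(18 + 5\right) = 21 \cdot 23 = 483$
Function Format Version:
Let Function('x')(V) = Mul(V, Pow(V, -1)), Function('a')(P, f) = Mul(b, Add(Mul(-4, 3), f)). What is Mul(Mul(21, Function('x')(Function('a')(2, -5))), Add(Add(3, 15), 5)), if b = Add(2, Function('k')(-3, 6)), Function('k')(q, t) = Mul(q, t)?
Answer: 483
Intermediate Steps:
b = -16 (b = Add(2, Mul(-3, 6)) = Add(2, -18) = -16)
Function('a')(P, f) = Add(192, Mul(-16, f)) (Function('a')(P, f) = Mul(-16, Add(Mul(-4, 3), f)) = Mul(-16, Add(-12, f)) = Add(192, Mul(-16, f)))
Function('x')(V) = 1
Mul(Mul(21, Function('x')(Function('a')(2, -5))), Add(Add(3, 15), 5)) = Mul(Mul(21, 1), Add(Add(3, 15), 5)) = Mul(21, Add(18, 5)) = Mul(21, 23) = 483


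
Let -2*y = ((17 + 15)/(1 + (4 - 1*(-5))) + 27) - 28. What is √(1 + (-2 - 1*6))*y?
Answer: -11*I*√7/10 ≈ -2.9103*I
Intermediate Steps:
y = -11/10 (y = -(((17 + 15)/(1 + (4 - 1*(-5))) + 27) - 28)/2 = -((32/(1 + (4 + 5)) + 27) - 28)/2 = -((32/(1 + 9) + 27) - 28)/2 = -((32/10 + 27) - 28)/2 = -((32*(⅒) + 27) - 28)/2 = -((16/5 + 27) - 28)/2 = -(151/5 - 28)/2 = -½*11/5 = -11/10 ≈ -1.1000)
√(1 + (-2 - 1*6))*y = √(1 + (-2 - 1*6))*(-11/10) = √(1 + (-2 - 6))*(-11/10) = √(1 - 8)*(-11/10) = √(-7)*(-11/10) = (I*√7)*(-11/10) = -11*I*√7/10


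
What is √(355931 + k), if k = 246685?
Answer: 2*√150654 ≈ 776.28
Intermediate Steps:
√(355931 + k) = √(355931 + 246685) = √602616 = 2*√150654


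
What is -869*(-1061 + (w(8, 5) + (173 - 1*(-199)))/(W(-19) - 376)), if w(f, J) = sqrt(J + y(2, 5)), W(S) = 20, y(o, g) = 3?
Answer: 82139618/89 + 869*sqrt(2)/178 ≈ 9.2292e+5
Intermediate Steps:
w(f, J) = sqrt(3 + J) (w(f, J) = sqrt(J + 3) = sqrt(3 + J))
-869*(-1061 + (w(8, 5) + (173 - 1*(-199)))/(W(-19) - 376)) = -869*(-1061 + (sqrt(3 + 5) + (173 - 1*(-199)))/(20 - 376)) = -869*(-1061 + (sqrt(8) + (173 + 199))/(-356)) = -869*(-1061 + (2*sqrt(2) + 372)*(-1/356)) = -869*(-1061 + (372 + 2*sqrt(2))*(-1/356)) = -869*(-1061 + (-93/89 - sqrt(2)/178)) = -869*(-94522/89 - sqrt(2)/178) = 82139618/89 + 869*sqrt(2)/178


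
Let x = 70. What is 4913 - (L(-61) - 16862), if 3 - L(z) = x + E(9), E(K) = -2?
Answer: 21840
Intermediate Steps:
L(z) = -65 (L(z) = 3 - (70 - 2) = 3 - 1*68 = 3 - 68 = -65)
4913 - (L(-61) - 16862) = 4913 - (-65 - 16862) = 4913 - 1*(-16927) = 4913 + 16927 = 21840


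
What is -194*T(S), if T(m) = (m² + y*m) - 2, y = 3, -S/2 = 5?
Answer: -13192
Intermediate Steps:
S = -10 (S = -2*5 = -10)
T(m) = -2 + m² + 3*m (T(m) = (m² + 3*m) - 2 = -2 + m² + 3*m)
-194*T(S) = -194*(-2 + (-10)² + 3*(-10)) = -194*(-2 + 100 - 30) = -194*68 = -13192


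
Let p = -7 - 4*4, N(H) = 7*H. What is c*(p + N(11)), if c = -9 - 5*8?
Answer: -2646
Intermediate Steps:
c = -49 (c = -9 - 40 = -49)
p = -23 (p = -7 - 16 = -23)
c*(p + N(11)) = -49*(-23 + 7*11) = -49*(-23 + 77) = -49*54 = -2646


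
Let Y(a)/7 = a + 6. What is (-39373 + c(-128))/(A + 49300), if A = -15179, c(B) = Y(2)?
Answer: -39317/34121 ≈ -1.1523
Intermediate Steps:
Y(a) = 42 + 7*a (Y(a) = 7*(a + 6) = 7*(6 + a) = 42 + 7*a)
c(B) = 56 (c(B) = 42 + 7*2 = 42 + 14 = 56)
(-39373 + c(-128))/(A + 49300) = (-39373 + 56)/(-15179 + 49300) = -39317/34121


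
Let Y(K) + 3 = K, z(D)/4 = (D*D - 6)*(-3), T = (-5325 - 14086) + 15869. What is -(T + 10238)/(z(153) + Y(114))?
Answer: 2232/93575 ≈ 0.023853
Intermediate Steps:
T = -3542 (T = -19411 + 15869 = -3542)
z(D) = 72 - 12*D² (z(D) = 4*((D*D - 6)*(-3)) = 4*((D² - 6)*(-3)) = 4*((-6 + D²)*(-3)) = 4*(18 - 3*D²) = 72 - 12*D²)
Y(K) = -3 + K
-(T + 10238)/(z(153) + Y(114)) = -(-3542 + 10238)/((72 - 12*153²) + (-3 + 114)) = -6696/((72 - 12*23409) + 111) = -6696/((72 - 280908) + 111) = -6696/(-280836 + 111) = -6696/(-280725) = -6696*(-1)/280725 = -1*(-2232/93575) = 2232/93575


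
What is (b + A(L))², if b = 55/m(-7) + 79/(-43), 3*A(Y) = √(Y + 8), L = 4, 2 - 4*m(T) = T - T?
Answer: 64902799/5547 + 18604*√3/129 ≈ 11950.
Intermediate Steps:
m(T) = ½ (m(T) = ½ - (T - T)/4 = ½ - ¼*0 = ½ + 0 = ½)
A(Y) = √(8 + Y)/3 (A(Y) = √(Y + 8)/3 = √(8 + Y)/3)
b = 4651/43 (b = 55/(½) + 79/(-43) = 55*2 + 79*(-1/43) = 110 - 79/43 = 4651/43 ≈ 108.16)
(b + A(L))² = (4651/43 + √(8 + 4)/3)² = (4651/43 + √12/3)² = (4651/43 + (2*√3)/3)² = (4651/43 + 2*√3/3)²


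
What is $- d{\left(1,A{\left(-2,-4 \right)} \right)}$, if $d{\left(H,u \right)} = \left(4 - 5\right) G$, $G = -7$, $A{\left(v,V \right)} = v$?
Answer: $-7$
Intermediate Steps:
$d{\left(H,u \right)} = 7$ ($d{\left(H,u \right)} = \left(4 - 5\right) \left(-7\right) = \left(-1\right) \left(-7\right) = 7$)
$- d{\left(1,A{\left(-2,-4 \right)} \right)} = \left(-1\right) 7 = -7$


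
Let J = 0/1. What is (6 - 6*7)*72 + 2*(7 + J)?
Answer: -2578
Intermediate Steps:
J = 0 (J = 0*1 = 0)
(6 - 6*7)*72 + 2*(7 + J) = (6 - 6*7)*72 + 2*(7 + 0) = (6 - 42)*72 + 2*7 = -36*72 + 14 = -2592 + 14 = -2578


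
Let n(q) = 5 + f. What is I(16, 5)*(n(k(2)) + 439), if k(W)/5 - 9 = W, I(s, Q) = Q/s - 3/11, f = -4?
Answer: 35/2 ≈ 17.500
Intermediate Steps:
I(s, Q) = -3/11 + Q/s (I(s, Q) = Q/s - 3*1/11 = Q/s - 3/11 = -3/11 + Q/s)
k(W) = 45 + 5*W
n(q) = 1 (n(q) = 5 - 4 = 1)
I(16, 5)*(n(k(2)) + 439) = (-3/11 + 5/16)*(1 + 439) = (-3/11 + 5*(1/16))*440 = (-3/11 + 5/16)*440 = (7/176)*440 = 35/2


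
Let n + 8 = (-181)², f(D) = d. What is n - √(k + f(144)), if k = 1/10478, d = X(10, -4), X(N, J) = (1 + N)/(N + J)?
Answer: 32753 - 4*√167493/1209 ≈ 32752.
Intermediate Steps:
X(N, J) = (1 + N)/(J + N)
d = 11/6 (d = (1 + 10)/(-4 + 10) = 11/6 ≈ 1.8333)
f(D) = 11/6
k = 1/10478 ≈ 9.5438e-5
n = 32753 (n = -8 + (-181)² = -8 + 32761 = 32753)
n - √(k + f(144)) = 32753 - √(1/10478 + 11/6) = 32753 - √(28816/15717) = 32753 - 4*√167493/1209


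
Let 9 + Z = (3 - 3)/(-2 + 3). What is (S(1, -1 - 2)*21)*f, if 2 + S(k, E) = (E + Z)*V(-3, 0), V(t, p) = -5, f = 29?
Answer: 35322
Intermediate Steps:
Z = -9 (Z = -9 + (3 - 3)/(-2 + 3) = -9 + 0/1 = -9 + 0*1 = -9 + 0 = -9)
S(k, E) = 43 - 5*E (S(k, E) = -2 + (E - 9)*(-5) = -2 + (-9 + E)*(-5) = -2 + (45 - 5*E) = 43 - 5*E)
(S(1, -1 - 2)*21)*f = ((43 - 5*(-1 - 2))*21)*29 = ((43 - 5*(-3))*21)*29 = ((43 + 15)*21)*29 = (58*21)*29 = 1218*29 = 35322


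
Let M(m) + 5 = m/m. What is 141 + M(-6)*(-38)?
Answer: 293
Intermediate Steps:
M(m) = -4 (M(m) = -5 + m/m = -5 + 1 = -4)
141 + M(-6)*(-38) = 141 - 4*(-38) = 141 + 152 = 293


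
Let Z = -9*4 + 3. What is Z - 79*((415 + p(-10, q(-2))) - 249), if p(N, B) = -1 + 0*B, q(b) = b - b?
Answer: -13068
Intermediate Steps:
q(b) = 0
p(N, B) = -1 (p(N, B) = -1 + 0 = -1)
Z = -33 (Z = -36 + 3 = -33)
Z - 79*((415 + p(-10, q(-2))) - 249) = -33 - 79*((415 - 1) - 249) = -33 - 79*(414 - 249) = -33 - 79*165 = -33 - 13035 = -13068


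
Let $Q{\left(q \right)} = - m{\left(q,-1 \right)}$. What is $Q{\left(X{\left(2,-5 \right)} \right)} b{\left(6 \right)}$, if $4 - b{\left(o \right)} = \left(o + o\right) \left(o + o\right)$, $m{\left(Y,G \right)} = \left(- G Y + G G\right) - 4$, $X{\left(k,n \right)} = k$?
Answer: $-140$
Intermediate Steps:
$m{\left(Y,G \right)} = -4 + G^{2} - G Y$ ($m{\left(Y,G \right)} = \left(- G Y + G^{2}\right) - 4 = \left(G^{2} - G Y\right) - 4 = -4 + G^{2} - G Y$)
$b{\left(o \right)} = 4 - 4 o^{2}$ ($b{\left(o \right)} = 4 - \left(o + o\right) \left(o + o\right) = 4 - 2 o 2 o = 4 - 4 o^{2}$)
$Q{\left(q \right)} = 3 - q$ ($Q{\left(q \right)} = - (-4 + \left(-1\right)^{2} - - q) = - (-4 + 1 + q) = - (-3 + q) = 3 - q$)
$Q{\left(X{\left(2,-5 \right)} \right)} b{\left(6 \right)} = \left(3 - 2\right) \left(4 - 4 \cdot 6^{2}\right) = \left(3 - 2\right) \left(4 - 144\right) = 1 \left(4 - 144\right) = 1 \left(-140\right) = -140$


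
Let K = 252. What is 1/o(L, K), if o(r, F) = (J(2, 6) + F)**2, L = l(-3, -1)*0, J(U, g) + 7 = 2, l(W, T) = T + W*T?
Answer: 1/61009 ≈ 1.6391e-5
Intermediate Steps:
l(W, T) = T + T*W
J(U, g) = -5 (J(U, g) = -7 + 2 = -5)
L = 0 (L = -(1 - 3)*0 = -1*(-2)*0 = 2*0 = 0)
o(r, F) = (-5 + F)**2
1/o(L, K) = 1/((-5 + 252)**2) = 1/(247**2) = 1/61009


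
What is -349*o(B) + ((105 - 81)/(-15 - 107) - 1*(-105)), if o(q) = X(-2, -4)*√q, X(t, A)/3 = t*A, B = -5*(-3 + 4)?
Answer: 6393/61 - 8376*I*√5 ≈ 104.8 - 18729.0*I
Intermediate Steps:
B = -5 (B = -5*1 = -5)
X(t, A) = 3*A*t (X(t, A) = 3*(t*A) = 3*(A*t) = 3*A*t)
o(q) = 24*√q (o(q) = (3*(-4)*(-2))*√q = 24*√q)
-349*o(B) + ((105 - 81)/(-15 - 107) - 1*(-105)) = -8376*√(-5) + ((105 - 81)/(-15 - 107) - 1*(-105)) = -8376*I*√5 + (24/(-122) + 105) = -8376*I*√5 + (24*(-1/122) + 105) = -8376*I*√5 + (-12/61 + 105) = -8376*I*√5 + 6393/61 = 6393/61 - 8376*I*√5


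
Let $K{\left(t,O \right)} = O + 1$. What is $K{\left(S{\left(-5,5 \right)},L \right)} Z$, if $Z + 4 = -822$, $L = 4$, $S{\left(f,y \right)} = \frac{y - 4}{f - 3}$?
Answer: $-4130$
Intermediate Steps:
$S{\left(f,y \right)} = \frac{-4 + y}{-3 + f}$
$Z = -826$ ($Z = -4 - 822 = -826$)
$K{\left(t,O \right)} = 1 + O$
$K{\left(S{\left(-5,5 \right)},L \right)} Z = \left(1 + 4\right) \left(-826\right) = 5 \left(-826\right) = -4130$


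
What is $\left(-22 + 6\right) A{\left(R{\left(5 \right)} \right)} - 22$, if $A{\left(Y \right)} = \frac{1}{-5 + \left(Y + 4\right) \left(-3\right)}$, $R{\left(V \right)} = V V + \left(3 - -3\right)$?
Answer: $- \frac{1202}{55} \approx -21.855$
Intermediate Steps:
$R{\left(V \right)} = 6 + V^{2}$ ($R{\left(V \right)} = V^{2} + \left(3 + 3\right) = V^{2} + 6 = 6 + V^{2}$)
$A{\left(Y \right)} = \frac{1}{-17 - 3 Y}$ ($A{\left(Y \right)} = \frac{1}{-5 + \left(4 + Y\right) \left(-3\right)} = \frac{1}{-5 - \left(12 + 3 Y\right)} = \frac{1}{-17 - 3 Y}$)
$\left(-22 + 6\right) A{\left(R{\left(5 \right)} \right)} - 22 = \left(-22 + 6\right) \left(- \frac{1}{17 + 3 \left(6 + 5^{2}\right)}\right) - 22 = - 16 \left(- \frac{1}{17 + 3 \left(6 + 25\right)}\right) - 22 = - 16 \left(- \frac{1}{17 + 3 \cdot 31}\right) - 22 = - 16 \left(- \frac{1}{17 + 93}\right) - 22 = - 16 \left(- \frac{1}{110}\right) - 22 = - 16 \left(\left(-1\right) \frac{1}{110}\right) - 22 = \left(-16\right) \left(- \frac{1}{110}\right) - 22 = \frac{8}{55} - 22 = - \frac{1202}{55}$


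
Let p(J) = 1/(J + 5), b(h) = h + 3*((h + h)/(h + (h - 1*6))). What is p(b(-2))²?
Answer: 25/441 ≈ 0.056689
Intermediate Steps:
b(h) = h + 6*h/(-6 + 2*h) (b(h) = h + 3*((2*h)/(h + (h - 6))) = h + 3*((2*h)/(h + (-6 + h))) = h + 3*((2*h)/(-6 + 2*h)) = h + 3*(2*h/(-6 + 2*h)) = h + 6*h/(-6 + 2*h))
p(J) = 1/(5 + J)
p(b(-2))² = (1/(5 + (-2)²/(-3 - 2)))² = (1/(5 + 4/(-5)))² = (1/(5 + 4*(-⅕)))² = (1/(5 - ⅘))² = (1/(21/5))² = (5/21)² = 25/441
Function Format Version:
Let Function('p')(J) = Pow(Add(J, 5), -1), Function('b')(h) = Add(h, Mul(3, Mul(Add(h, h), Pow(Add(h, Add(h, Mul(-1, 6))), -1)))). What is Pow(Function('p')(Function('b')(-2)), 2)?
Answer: Rational(25, 441) ≈ 0.056689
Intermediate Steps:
Function('b')(h) = Add(h, Mul(6, h, Pow(Add(-6, Mul(2, h)), -1))) (Function('b')(h) = Add(h, Mul(3, Mul(Mul(2, h), Pow(Add(h, Add(h, -6)), -1)))) = Add(h, Mul(3, Mul(Mul(2, h), Pow(Add(h, Add(-6, h)), -1)))) = Add(h, Mul(3, Mul(Mul(2, h), Pow(Add(-6, Mul(2, h)), -1)))) = Add(h, Mul(3, Mul(2, h, Pow(Add(-6, Mul(2, h)), -1)))) = Add(h, Mul(6, h, Pow(Add(-6, Mul(2, h)), -1))))
Function('p')(J) = Pow(Add(5, J), -1)
Pow(Function('p')(Function('b')(-2)), 2) = Pow(Pow(Add(5, Mul(Pow(-2, 2), Pow(Add(-3, -2), -1))), -1), 2) = Pow(Pow(Add(5, Mul(4, Pow(-5, -1))), -1), 2) = Pow(Pow(Add(5, Mul(4, Rational(-1, 5))), -1), 2) = Pow(Pow(Add(5, Rational(-4, 5)), -1), 2) = Pow(Pow(Rational(21, 5), -1), 2) = Pow(Rational(5, 21), 2) = Rational(25, 441)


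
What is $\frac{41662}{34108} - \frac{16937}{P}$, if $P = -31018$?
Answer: $\frac{233744889}{132245243} \approx 1.7675$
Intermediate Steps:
$\frac{41662}{34108} - \frac{16937}{P} = \frac{41662}{34108} - \frac{16937}{-31018} = 41662 \cdot \frac{1}{34108} - - \frac{16937}{31018} = \frac{20831}{17054} + \frac{16937}{31018} = \frac{233744889}{132245243}$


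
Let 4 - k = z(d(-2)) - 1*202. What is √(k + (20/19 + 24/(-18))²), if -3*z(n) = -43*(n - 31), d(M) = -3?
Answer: 4*√140806/57 ≈ 26.333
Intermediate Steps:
z(n) = -1333/3 + 43*n/3 (z(n) = -(-43)*(n - 31)/3 = -(-43)*(-31 + n)/3 = -(1333 - 43*n)/3 = -1333/3 + 43*n/3)
k = 2080/3 (k = 4 - ((-1333/3 + (43/3)*(-3)) - 1*202) = 4 - ((-1333/3 - 43) - 202) = 4 - (-1462/3 - 202) = 4 - 1*(-2068/3) = 4 + 2068/3 = 2080/3 ≈ 693.33)
√(k + (20/19 + 24/(-18))²) = √(2080/3 + (20/19 + 24/(-18))²) = √(2080/3 + (20*(1/19) + 24*(-1/18))²) = √(2080/3 + (20/19 - 4/3)²) = √(2080/3 + (-16/57)²) = √(2080/3 + 256/3249) = √(2252896/3249) = 4*√140806/57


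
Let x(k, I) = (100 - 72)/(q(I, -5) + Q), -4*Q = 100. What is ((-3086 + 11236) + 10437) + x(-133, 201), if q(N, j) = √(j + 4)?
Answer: 5817381/313 - 14*I/313 ≈ 18586.0 - 0.044728*I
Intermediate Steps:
Q = -25 (Q = -¼*100 = -25)
q(N, j) = √(4 + j)
x(k, I) = 14*(-25 - I)/313 (x(k, I) = (100 - 72)/(√(4 - 5) - 25) = 28/(√(-1) - 25) = 28/(I - 25) = 28/(-25 + I) = 28*((-25 - I)/626) = 14*(-25 - I)/313)
((-3086 + 11236) + 10437) + x(-133, 201) = ((-3086 + 11236) + 10437) + (-350/313 - 14*I/313) = (8150 + 10437) + (-350/313 - 14*I/313) = 18587 + (-350/313 - 14*I/313) = 5817381/313 - 14*I/313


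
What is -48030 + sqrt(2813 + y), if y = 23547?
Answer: -48030 + 2*sqrt(6590) ≈ -47868.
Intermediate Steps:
-48030 + sqrt(2813 + y) = -48030 + sqrt(2813 + 23547) = -48030 + sqrt(26360) = -48030 + 2*sqrt(6590)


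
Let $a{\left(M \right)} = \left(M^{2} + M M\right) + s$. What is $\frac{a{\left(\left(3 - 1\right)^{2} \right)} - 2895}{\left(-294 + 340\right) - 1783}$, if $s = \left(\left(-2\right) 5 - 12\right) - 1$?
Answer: $\frac{962}{579} \approx 1.6615$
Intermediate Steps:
$s = -23$ ($s = \left(-10 - 12\right) - 1 = -22 - 1 = -23$)
$a{\left(M \right)} = -23 + 2 M^{2}$ ($a{\left(M \right)} = \left(M^{2} + M M\right) - 23 = \left(M^{2} + M^{2}\right) - 23 = 2 M^{2} - 23 = -23 + 2 M^{2}$)
$\frac{a{\left(\left(3 - 1\right)^{2} \right)} - 2895}{\left(-294 + 340\right) - 1783} = \frac{\left(-23 + 2 \left(\left(3 - 1\right)^{2}\right)^{2}\right) - 2895}{\left(-294 + 340\right) - 1783} = \frac{\left(-23 + 2 \left(2^{2}\right)^{2}\right) - 2895}{46 - 1783} = \frac{\left(-23 + 2 \cdot 4^{2}\right) - 2895}{-1737} = \left(\left(-23 + 2 \cdot 16\right) - 2895\right) \left(- \frac{1}{1737}\right) = \left(\left(-23 + 32\right) - 2895\right) \left(- \frac{1}{1737}\right) = \left(9 - 2895\right) \left(- \frac{1}{1737}\right) = \left(-2886\right) \left(- \frac{1}{1737}\right) = \frac{962}{579}$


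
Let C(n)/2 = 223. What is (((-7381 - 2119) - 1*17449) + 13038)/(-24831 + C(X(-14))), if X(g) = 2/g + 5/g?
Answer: 13911/24385 ≈ 0.57047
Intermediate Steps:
X(g) = 7/g
C(n) = 446 (C(n) = 2*223 = 446)
(((-7381 - 2119) - 1*17449) + 13038)/(-24831 + C(X(-14))) = (((-7381 - 2119) - 1*17449) + 13038)/(-24831 + 446) = ((-9500 - 17449) + 13038)/(-24385) = (-26949 + 13038)*(-1/24385) = -13911*(-1/24385) = 13911/24385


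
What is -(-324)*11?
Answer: 3564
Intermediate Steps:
-(-324)*11 = -18*(-198) = 3564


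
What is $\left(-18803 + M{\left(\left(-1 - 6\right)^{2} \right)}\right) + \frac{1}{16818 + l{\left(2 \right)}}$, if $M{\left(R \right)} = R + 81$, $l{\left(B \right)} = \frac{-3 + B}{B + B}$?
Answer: $- \frac{1256151379}{67271} \approx -18673.0$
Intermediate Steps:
$l{\left(B \right)} = \frac{-3 + B}{2 B}$
$M{\left(R \right)} = 81 + R$
$\left(-18803 + M{\left(\left(-1 - 6\right)^{2} \right)}\right) + \frac{1}{16818 + l{\left(2 \right)}} = \left(-18803 + \left(81 + \left(-1 - 6\right)^{2}\right)\right) + \frac{1}{16818 + \frac{-3 + 2}{2 \cdot 2}} = \left(-18803 + \left(81 + \left(-7\right)^{2}\right)\right) + \frac{1}{16818 + \frac{1}{2} \cdot \frac{1}{2} \left(-1\right)} = \left(-18803 + \left(81 + 49\right)\right) + \frac{1}{16818 - \frac{1}{4}} = \left(-18803 + 130\right) + \frac{1}{\frac{67271}{4}} = -18673 + \frac{4}{67271} = - \frac{1256151379}{67271}$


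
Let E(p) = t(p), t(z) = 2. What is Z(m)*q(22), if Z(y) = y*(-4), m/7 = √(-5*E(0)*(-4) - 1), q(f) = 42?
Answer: -1176*√39 ≈ -7344.1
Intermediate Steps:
E(p) = 2
m = 7*√39 (m = 7*√(-5*2*(-4) - 1) = 7*√(-10*(-4) - 1) = 7*√(40 - 1) = 7*√39 ≈ 43.715)
Z(y) = -4*y
Z(m)*q(22) = -28*√39*42 = -1176*√39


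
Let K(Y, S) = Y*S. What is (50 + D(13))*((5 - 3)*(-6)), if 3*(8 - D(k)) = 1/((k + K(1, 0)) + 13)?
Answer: -9046/13 ≈ -695.85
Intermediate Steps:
K(Y, S) = S*Y
D(k) = 8 - 1/(3*(13 + k)) (D(k) = 8 - 1/(3*((k + 0*1) + 13)) = 8 - 1/(3*((k + 0) + 13)) = 8 - 1/(3*(k + 13)) = 8 - 1/(3*(13 + k)))
(50 + D(13))*((5 - 3)*(-6)) = (50 + (311 + 24*13)/(3*(13 + 13)))*((5 - 3)*(-6)) = (50 + (1/3)*(311 + 312)/26)*(2*(-6)) = (50 + (1/3)*(1/26)*623)*(-12) = (50 + 623/78)*(-12) = (4523/78)*(-12) = -9046/13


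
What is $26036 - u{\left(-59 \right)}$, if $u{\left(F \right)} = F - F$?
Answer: $26036$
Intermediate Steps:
$u{\left(F \right)} = 0$
$26036 - u{\left(-59 \right)} = 26036 - 0 = 26036 + 0 = 26036$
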